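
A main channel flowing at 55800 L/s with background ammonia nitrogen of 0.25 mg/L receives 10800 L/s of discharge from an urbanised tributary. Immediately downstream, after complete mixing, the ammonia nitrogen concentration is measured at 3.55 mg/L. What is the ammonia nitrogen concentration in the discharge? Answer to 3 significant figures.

20.6 mg/L

Mass balance: 55800·0.2500 + 10800·Cₑ = 66600·3.550
→ Cₑ = (66600·3.550 − 55800·0.2500) / 10800 = 20.60 mg/L.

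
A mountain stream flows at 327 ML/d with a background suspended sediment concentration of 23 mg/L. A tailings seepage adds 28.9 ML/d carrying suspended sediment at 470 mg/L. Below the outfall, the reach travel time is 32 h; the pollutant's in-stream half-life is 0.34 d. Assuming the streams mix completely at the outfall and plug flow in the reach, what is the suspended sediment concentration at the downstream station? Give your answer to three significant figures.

Flow-weighted average: C = (327.0·23.00 + 28.90·470.0) / 355.9 = 21100/355.9 = 59.30 mg/L.
Half-life 0.34 d → k = ln 2 / 0.34 = 2.039 d⁻¹.
First-order decay: C = 59.30·exp(−k·t) = 59.30·0.06599 = 3.913 mg/L.

3.91 mg/L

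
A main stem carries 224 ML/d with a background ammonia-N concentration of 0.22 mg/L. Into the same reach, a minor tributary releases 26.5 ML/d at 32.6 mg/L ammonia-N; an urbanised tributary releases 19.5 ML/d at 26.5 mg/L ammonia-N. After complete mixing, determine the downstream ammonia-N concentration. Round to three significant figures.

Mass balance: C = (224.0·0.2200 + 26.50·32.60 + 19.50·26.50) / 270.0 = 1430/270.0 = 5.296 mg/L.

5.30 mg/L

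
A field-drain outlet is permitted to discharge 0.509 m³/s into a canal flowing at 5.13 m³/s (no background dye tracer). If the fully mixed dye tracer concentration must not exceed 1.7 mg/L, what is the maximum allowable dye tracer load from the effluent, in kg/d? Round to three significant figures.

Mass balance at the limit: 5.130·0 + 0.5090·Cₑ = 5.639·1.7 → Cₑ = 18.83 mg/L.
Load = 0.5090 m³/s × 18.83 g/m³ × 86 400 s/d = 828.3 kg/d.

828 kg/d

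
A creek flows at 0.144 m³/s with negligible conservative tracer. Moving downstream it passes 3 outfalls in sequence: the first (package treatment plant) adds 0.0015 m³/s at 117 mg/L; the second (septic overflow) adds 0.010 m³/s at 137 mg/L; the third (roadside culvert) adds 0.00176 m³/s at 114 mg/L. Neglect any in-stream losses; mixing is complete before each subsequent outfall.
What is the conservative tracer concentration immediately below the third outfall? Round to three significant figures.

11.1 mg/L

Outfall 1: combined Q = 0.1455 m³/s; C = (0.1440·0 + 0.001500·117.0)/0.1455 = 1.206 mg/L.
Outfall 2: combined Q = 0.1555 m³/s; C = (0.1455·1.206 + 0.01000·137.0)/0.1555 = 9.939 mg/L.
Outfall 3: combined Q = 0.1573 m³/s; C = (0.1555·9.939 + 0.001760·114.0)/0.1573 = 11.10 mg/L.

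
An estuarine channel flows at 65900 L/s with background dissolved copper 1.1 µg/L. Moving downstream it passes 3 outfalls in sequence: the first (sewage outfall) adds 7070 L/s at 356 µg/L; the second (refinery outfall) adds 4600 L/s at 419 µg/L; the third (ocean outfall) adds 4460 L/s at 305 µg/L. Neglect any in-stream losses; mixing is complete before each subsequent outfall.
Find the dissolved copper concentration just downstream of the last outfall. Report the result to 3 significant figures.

71.6 µg/L

After outfall 1: Q = 65900 + 7070 = 72970 L/s; C = (65900·1.100 + 7070·356.0)/72970 = 35.49 µg/L.
After outfall 2: Q = 72970 + 4600 = 77570 L/s; C = (72970·35.49 + 4600·419.0)/77570 = 58.23 µg/L.
After outfall 3: Q = 77570 + 4460 = 82030 L/s; C = (77570·58.23 + 4460·305.0)/82030 = 71.65 µg/L.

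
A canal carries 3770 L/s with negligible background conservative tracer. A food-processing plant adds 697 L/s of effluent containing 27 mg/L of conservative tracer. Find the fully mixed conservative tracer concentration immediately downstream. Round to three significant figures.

4.21 mg/L

After mixing, C = (3770·0 + 697.0·27.00) / 4467 = 18820/4467 = 4.213 mg/L.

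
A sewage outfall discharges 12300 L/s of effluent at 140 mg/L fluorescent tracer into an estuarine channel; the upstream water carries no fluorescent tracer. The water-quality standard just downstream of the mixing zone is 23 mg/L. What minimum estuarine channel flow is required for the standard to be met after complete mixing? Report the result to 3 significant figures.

62600 L/s

Set C_mix = 23: (Q·0 + 12300·140.0) / (Q + 12300) = 23
→ Q = 12300·(140.0 − 23)/(23 − 0) = 62570 L/s.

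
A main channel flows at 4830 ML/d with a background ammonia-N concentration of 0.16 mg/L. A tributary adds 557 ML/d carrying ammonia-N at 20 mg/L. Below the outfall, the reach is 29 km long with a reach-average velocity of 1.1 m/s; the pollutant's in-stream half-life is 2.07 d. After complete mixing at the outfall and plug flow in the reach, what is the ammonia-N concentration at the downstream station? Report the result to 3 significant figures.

Mixed concentration C = ΣQC/ΣQ = (4830·0.1600 + 557.0·20.00) / 5387 = 11910/5387 = 2.211 mg/L.
Travel time t = 29·1000 / 1.1 = 26360 s = 7.323 h.
Half-life 2.07 d → k = ln 2 / 2.07 = 0.3349 d⁻¹.
Applying C = C₀e^(−kt): 2.211 × 0.9029 = 1.997 mg/L.

2.00 mg/L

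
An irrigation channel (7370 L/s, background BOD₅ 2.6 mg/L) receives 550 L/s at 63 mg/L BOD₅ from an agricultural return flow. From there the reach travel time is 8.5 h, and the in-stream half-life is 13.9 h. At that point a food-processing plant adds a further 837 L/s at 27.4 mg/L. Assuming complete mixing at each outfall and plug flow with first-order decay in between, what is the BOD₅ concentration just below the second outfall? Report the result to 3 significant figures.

Conservation of mass: C = (7370·2.600 + 550.0·63.00) / 7920 = 53810/7920 = 6.794 mg/L; combined flow 7920 L/s.
Half-life 13.9 h → k = ln 2 / 13.9 = 0.04987 h⁻¹ = 1.197 d⁻¹.
After decay, C = 6.794 × e^(−kt) = 6.794 × 0.6545 = 4.447 mg/L.
At the second outfall, C = (7920·4.447 + 837.0·27.40) / (7920 + 837.0) = 6.641 mg/L.

6.64 mg/L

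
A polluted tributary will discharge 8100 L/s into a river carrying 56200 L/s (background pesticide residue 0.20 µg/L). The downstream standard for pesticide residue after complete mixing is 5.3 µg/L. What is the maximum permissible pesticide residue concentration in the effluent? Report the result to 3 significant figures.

At the limit, (Qr·Cr + Qe·Cₑ)/(Qr + Qe) = 5.3:
Cₑ = (64300·5.3 − 56200·0.2000) / 8100 = 40.69 µg/L.

40.7 µg/L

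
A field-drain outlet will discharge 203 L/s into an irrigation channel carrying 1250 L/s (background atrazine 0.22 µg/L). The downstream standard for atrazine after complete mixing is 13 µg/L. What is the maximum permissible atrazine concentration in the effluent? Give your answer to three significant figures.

At the limit, (Qr·Cr + Qe·Cₑ)/(Qr + Qe) = 13:
Cₑ = (1453·13 − 1250·0.2200) / 203.0 = 91.69 µg/L.

91.7 µg/L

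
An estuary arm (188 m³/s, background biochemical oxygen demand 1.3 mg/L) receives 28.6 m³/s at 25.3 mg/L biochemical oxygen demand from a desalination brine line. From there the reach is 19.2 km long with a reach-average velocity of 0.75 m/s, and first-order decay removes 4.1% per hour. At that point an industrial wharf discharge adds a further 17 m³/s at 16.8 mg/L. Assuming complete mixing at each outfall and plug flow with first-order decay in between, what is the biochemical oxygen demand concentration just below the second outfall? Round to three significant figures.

4.30 mg/L

Mixed concentration C = ΣQC/ΣQ = (188.0·1.300 + 28.60·25.30) / 216.6 = 968.0/216.6 = 4.469 mg/L; combined flow 216.6 m³/s.
Travel time t = 19.2·1000 / 0.75 = 25600 s = 7.111 h.
4.1%/h lost → k = −ln(1 − 0.041) = 0.04186 h⁻¹.
After decay, C = 4.469 × e^(−kt) = 4.469 × 0.7425 = 3.318 mg/L.
At the second outfall, C = (216.6·3.318 + 17.00·16.80) / (216.6 + 17.00) = 4.299 mg/L.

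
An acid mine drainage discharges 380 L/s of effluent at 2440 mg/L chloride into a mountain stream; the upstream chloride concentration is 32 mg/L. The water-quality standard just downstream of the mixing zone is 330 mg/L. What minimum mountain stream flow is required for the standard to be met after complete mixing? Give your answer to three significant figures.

Set C_mix = 330: (Q·32.00 + 380.0·2440) / (Q + 380.0) = 330
→ Q = 380.0·(2440 − 330)/(330 − 32.00) = 2691 L/s.

2690 L/s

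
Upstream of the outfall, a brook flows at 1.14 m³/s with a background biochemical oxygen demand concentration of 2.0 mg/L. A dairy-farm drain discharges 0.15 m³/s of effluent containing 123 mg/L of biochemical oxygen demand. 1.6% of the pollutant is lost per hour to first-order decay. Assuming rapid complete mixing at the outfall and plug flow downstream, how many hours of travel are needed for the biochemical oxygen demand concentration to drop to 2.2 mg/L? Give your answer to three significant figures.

123 h

Conservation of mass: C = (1.140·2.000 + 0.1500·123.0) / 1.290 = 20.73/1.290 = 16.07 mg/L.
1.6%/h lost → k = −ln(1 − 0.016) = 0.01613 h⁻¹.
16.07·exp(−k·t) = 2.2 → t = ln(16.07/2.2)/k = 443800 s = 123.3 h.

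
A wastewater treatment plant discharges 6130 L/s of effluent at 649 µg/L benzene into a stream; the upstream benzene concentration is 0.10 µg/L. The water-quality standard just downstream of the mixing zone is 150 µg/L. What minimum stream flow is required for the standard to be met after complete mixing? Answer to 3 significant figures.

Set C_mix = 150: (Q·0.1000 + 6130·649.0) / (Q + 6130) = 150
→ Q = 6130·(649.0 − 150)/(150 − 0.1000) = 20410 L/s.

20400 L/s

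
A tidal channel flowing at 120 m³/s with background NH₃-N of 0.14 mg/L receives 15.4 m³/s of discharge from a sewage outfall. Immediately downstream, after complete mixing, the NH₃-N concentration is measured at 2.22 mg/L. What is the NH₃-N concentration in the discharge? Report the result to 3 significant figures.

18.4 mg/L

Mass balance: 120.0·0.1400 + 15.40·Cₑ = 135.4·2.220
→ Cₑ = (135.4·2.220 − 120.0·0.1400) / 15.40 = 18.43 mg/L.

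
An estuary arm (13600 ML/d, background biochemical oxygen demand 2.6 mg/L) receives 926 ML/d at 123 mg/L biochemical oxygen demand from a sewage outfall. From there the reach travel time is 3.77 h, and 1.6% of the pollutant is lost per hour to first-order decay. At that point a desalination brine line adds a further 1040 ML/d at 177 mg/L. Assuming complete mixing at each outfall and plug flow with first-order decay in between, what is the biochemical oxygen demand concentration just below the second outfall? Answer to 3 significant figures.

Flow-weighted average: C = (13600·2.600 + 926.0·123.0) / 14530 = 149300/14530 = 10.28 mg/L; combined flow 14530 ML/d.
1.6%/h lost → k = −ln(1 − 0.016) = 0.01613 h⁻¹.
First-order decay: C = 10.28·exp(−k·t) = 10.28·0.9410 = 9.669 mg/L.
At the second outfall, C = (14530·9.669 + 1040·177.0) / (14530 + 1040) = 20.85 mg/L.

20.8 mg/L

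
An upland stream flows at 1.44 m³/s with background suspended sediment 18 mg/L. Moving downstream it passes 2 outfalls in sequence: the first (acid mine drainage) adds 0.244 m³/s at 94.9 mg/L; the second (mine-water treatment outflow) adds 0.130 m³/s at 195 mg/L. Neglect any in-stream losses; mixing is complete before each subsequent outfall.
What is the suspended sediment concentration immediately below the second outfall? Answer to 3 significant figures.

After outfall 1: Q = 1.440 + 0.2440 = 1.684 m³/s; C = (1.440·18.00 + 0.2440·94.90)/1.684 = 29.14 mg/L.
After outfall 2: Q = 1.684 + 0.1300 = 1.814 m³/s; C = (1.684·29.14 + 0.1300·195.0)/1.814 = 41.03 mg/L.

41.0 mg/L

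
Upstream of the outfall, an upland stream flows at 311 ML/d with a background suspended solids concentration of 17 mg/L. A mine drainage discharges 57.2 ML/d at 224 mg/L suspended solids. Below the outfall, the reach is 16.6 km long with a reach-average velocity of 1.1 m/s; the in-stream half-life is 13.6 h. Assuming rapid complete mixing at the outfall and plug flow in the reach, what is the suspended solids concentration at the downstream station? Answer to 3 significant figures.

Mixed concentration C = ΣQC/ΣQ = (311.0·17.00 + 57.20·224.0) / 368.2 = 18100/368.2 = 49.16 mg/L.
Travel time t = 16.6·1000 / 1.1 = 15090 s = 4.192 h.
Half-life 13.6 h → k = ln 2 / 13.6 = 0.05097 h⁻¹ = 1.223 d⁻¹.
Applying C = C₀e^(−kt): 49.16 × 0.8076 = 39.70 mg/L.

39.7 mg/L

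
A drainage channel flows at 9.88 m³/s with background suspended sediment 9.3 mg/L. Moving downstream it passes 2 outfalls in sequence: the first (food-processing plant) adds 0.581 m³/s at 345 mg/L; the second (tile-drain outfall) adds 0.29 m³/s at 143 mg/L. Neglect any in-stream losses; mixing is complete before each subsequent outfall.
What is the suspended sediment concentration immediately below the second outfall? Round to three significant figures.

Outfall 1: combined Q = 10.46 m³/s; C = (9.880·9.300 + 0.5810·345.0)/10.46 = 27.94 mg/L.
Outfall 2: combined Q = 10.75 m³/s; C = (10.46·27.94 + 0.2900·143.0)/10.75 = 31.05 mg/L.

31.0 mg/L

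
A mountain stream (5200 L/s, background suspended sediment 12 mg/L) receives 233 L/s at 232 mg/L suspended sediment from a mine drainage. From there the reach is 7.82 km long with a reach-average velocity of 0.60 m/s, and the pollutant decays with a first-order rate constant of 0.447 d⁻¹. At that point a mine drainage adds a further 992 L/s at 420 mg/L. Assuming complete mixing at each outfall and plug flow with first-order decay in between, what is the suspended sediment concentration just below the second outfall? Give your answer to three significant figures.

Mass balance: C = (5200·12.00 + 233.0·232.0) / 5433 = 116500/5433 = 21.43 mg/L; combined flow 5433 L/s.
Travel time t = 7.82·1000 / 0.60 = 13030 s = 3.620 h.
Decay over the reach: 21.43·exp(−kt) = 21.43·0.9348 = 20.04 mg/L.
At the second outfall, C = (5433·20.04 + 992.0·420.0) / (5433 + 992.0) = 81.79 mg/L.

81.8 mg/L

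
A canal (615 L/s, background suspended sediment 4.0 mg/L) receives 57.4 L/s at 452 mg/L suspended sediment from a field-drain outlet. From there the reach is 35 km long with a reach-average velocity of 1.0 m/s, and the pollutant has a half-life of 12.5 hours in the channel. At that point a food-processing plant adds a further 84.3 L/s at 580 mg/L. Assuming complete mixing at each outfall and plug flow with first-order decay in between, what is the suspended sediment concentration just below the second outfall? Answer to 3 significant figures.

Mixed concentration C = ΣQC/ΣQ = (615.0·4.000 + 57.40·452.0) / 672.4 = 28400/672.4 = 42.24 mg/L; combined flow 672.4 L/s.
Travel time t = 35·1000 / 1.0 = 35000 s = 9.722 h.
Half-life 12.5 h → k = ln 2 / 12.5 = 0.05545 h⁻¹ = 1.331 d⁻¹.
After decay, C = 42.24 × e^(−kt) = 42.24 × 0.5833 = 24.64 mg/L.
Second outfall: C = (672.4·24.64 + 84.30·580.0)/756.7 = 86.51 mg/L.

86.5 mg/L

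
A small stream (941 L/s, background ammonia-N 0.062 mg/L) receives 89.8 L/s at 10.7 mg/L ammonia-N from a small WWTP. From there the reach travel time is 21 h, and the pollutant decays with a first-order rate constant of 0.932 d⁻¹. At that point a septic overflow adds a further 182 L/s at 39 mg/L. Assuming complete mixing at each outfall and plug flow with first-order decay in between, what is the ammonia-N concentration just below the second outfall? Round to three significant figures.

Flow-weighted average: C = (941.0·0.06200 + 89.80·10.70) / 1031 = 1019/1031 = 0.9887 mg/L; combined flow 1031 L/s.
Applying C = C₀e^(−kt): 0.9887 × 0.4424 = 0.4374 mg/L.
Second outfall: C = (1031·0.4374 + 182.0·39.00)/1213 = 6.224 mg/L.

6.22 mg/L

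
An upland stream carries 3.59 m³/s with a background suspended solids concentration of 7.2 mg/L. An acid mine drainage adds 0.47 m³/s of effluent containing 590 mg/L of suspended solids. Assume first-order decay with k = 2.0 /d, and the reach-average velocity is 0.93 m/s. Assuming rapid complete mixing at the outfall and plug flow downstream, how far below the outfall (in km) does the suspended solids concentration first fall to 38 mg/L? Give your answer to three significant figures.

27.1 km

Mixed concentration C = ΣQC/ΣQ = (3.590·7.200 + 0.4700·590.0) / 4.060 = 303.1/4.060 = 74.67 mg/L.
Set 74.67·exp(−k·t) = 38 → t = ln(74.67/38)/k = 29180 s = 8.105 h.
Distance = v·t = 0.93·29180 = 27140 m = 27.14 km.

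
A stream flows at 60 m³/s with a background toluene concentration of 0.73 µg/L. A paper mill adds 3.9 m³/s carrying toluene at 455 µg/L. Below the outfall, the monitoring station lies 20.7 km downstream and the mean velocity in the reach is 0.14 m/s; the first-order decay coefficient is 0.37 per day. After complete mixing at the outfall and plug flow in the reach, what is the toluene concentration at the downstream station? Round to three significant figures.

15.1 µg/L

Mass balance: C = (60.00·0.7300 + 3.900·455.0) / 63.90 = 1818/63.90 = 28.46 µg/L.
Travel time t = 20.7·1000 / 0.14 = 147900 s = 41.07 h.
First-order decay: C = 28.46·exp(−k·t) = 28.46·0.5309 = 15.11 µg/L.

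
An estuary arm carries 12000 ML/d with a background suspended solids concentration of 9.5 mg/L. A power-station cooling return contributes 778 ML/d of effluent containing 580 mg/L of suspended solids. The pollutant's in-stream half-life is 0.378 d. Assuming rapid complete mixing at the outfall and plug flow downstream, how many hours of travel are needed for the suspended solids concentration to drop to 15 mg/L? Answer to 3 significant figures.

14.2 h

Mixed concentration C = ΣQC/ΣQ = (12000·9.500 + 778.0·580.0) / 12780 = 565200/12780 = 44.24 mg/L.
Half-life 0.378 d → k = ln 2 / 0.378 = 1.834 d⁻¹.
44.24·exp(−k·t) = 15 → t = ln(44.24/15)/k = 50960 s = 14.15 h.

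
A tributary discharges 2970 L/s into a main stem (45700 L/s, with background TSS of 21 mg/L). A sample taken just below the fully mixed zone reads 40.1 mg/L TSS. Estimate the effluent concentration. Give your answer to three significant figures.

334 mg/L

Mass balance: 45700·21.00 + 2970·Cₑ = 48670·40.10
→ Cₑ = (48670·40.10 − 45700·21.00) / 2970 = 334.0 mg/L.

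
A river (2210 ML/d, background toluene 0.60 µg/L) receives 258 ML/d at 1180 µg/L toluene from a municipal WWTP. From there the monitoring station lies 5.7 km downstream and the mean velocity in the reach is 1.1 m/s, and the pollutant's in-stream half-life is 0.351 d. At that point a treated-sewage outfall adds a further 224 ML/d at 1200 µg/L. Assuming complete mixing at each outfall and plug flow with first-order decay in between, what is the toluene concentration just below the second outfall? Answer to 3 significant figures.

201 µg/L

Flow-weighted average: C = (2210·0.6000 + 258.0·1180) / 2468 = 305800/2468 = 123.9 µg/L; combined flow 2468 ML/d.
Travel time t = 5.7·1000 / 1.1 = 5182 s = 1.439 h.
Half-life 0.351 d → k = ln 2 / 0.351 = 1.975 d⁻¹.
Applying C = C₀e^(−kt): 123.9 × 0.8883 = 110.1 µg/L.
Second outfall: C = (2468·110.1 + 224.0·1200)/2692 = 200.7 µg/L.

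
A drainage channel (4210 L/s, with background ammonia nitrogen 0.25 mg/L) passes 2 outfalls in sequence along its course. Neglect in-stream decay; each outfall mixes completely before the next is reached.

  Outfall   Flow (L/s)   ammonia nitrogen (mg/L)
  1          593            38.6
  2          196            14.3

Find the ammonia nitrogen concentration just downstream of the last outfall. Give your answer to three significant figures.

After outfall 1: Q = 4210 + 593.0 = 4803 L/s; C = (4210·0.2500 + 593.0·38.60)/4803 = 4.985 mg/L.
After outfall 2: Q = 4803 + 196.0 = 4999 L/s; C = (4803·4.985 + 196.0·14.30)/4999 = 5.350 mg/L.

5.35 mg/L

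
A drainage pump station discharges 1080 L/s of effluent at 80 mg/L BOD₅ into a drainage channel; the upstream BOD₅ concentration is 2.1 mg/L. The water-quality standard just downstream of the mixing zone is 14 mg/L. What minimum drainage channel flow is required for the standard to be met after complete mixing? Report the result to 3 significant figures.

Set C_mix = 14: (Q·2.100 + 1080·80.00) / (Q + 1080) = 14
→ Q = 1080·(80.00 − 14)/(14 − 2.100) = 5990 L/s.

5990 L/s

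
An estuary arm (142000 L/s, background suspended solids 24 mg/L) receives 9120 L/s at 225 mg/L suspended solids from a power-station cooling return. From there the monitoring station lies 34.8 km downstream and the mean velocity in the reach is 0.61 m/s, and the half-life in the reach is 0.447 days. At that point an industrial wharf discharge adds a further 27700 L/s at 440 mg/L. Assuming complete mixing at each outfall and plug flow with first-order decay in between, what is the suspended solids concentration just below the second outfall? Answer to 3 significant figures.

79.1 mg/L

Mass balance: C = (142000·24.00 + 9120·225.0) / 151100 = 5460000/151100 = 36.13 mg/L; combined flow 151100 L/s.
Travel time t = 34.8·1000 / 0.61 = 57050 s = 15.85 h.
Half-life 0.447 d → k = ln 2 / 0.447 = 1.551 d⁻¹.
First-order decay: C = 36.13·exp(−k·t) = 36.13·0.3592 = 12.98 mg/L.
At the second outfall, C = (151100·12.98 + 27700·440.0) / (151100 + 27700) = 79.13 mg/L.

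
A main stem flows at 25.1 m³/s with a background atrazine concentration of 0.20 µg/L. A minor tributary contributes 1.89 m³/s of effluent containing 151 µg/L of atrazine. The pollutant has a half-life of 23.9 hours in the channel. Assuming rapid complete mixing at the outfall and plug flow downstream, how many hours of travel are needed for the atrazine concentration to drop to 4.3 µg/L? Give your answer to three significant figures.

31.6 h

Mass balance: C = (25.10·0.2000 + 1.890·151.0) / 26.99 = 290.4/26.99 = 10.76 µg/L.
Half-life 23.9 h → k = ln 2 / 23.9 = 0.02900 h⁻¹ = 0.6960 d⁻¹.
10.76·exp(−k·t) = 4.3 → t = ln(10.76/4.3)/k = 113900 s = 31.63 h.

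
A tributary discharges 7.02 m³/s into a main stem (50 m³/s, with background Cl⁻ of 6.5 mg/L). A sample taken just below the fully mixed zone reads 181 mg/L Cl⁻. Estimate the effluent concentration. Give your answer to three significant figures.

Mass balance: 50.00·6.500 + 7.020·Cₑ = 57.02·181.0
→ Cₑ = (57.02·181.0 − 50.00·6.500) / 7.020 = 1424 mg/L.

1420 mg/L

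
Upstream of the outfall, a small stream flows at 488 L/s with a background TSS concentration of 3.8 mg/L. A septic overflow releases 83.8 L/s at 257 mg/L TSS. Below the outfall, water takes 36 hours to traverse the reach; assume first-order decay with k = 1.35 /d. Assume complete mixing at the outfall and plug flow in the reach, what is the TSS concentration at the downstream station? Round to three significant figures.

5.40 mg/L

Mixed concentration C = ΣQC/ΣQ = (488.0·3.800 + 83.80·257.0) / 571.8 = 23390/571.8 = 40.91 mg/L.
First-order decay: C = 40.91·exp(−k·t) = 40.91·0.1320 = 5.400 mg/L.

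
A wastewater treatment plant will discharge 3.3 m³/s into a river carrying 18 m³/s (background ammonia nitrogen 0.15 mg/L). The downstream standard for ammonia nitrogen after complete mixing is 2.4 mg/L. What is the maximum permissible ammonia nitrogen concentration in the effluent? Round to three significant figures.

14.7 mg/L

At the limit, (Qr·Cr + Qe·Cₑ)/(Qr + Qe) = 2.4:
Cₑ = (21.30·2.4 − 18.00·0.1500) / 3.300 = 14.67 mg/L.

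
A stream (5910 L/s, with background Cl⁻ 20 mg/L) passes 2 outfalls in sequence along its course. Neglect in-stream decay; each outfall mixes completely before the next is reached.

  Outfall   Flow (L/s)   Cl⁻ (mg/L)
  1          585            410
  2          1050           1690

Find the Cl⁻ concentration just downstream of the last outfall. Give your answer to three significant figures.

283 mg/L

After outfall 1: Q = 5910 + 585.0 = 6495 L/s; C = (5910·20.00 + 585.0·410.0)/6495 = 55.13 mg/L.
After outfall 2: Q = 6495 + 1050 = 7545 L/s; C = (6495·55.13 + 1050·1690)/7545 = 282.6 mg/L.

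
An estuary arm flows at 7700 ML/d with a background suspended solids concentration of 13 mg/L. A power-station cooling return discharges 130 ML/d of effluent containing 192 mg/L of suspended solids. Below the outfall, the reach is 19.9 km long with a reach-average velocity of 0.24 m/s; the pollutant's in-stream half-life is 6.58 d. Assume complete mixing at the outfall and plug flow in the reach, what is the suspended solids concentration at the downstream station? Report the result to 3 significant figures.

14.4 mg/L

Mass balance: C = (7700·13.00 + 130.0·192.0) / 7830 = 125100/7830 = 15.97 mg/L.
Travel time t = 19.9·1000 / 0.24 = 82920 s = 23.03 h.
Half-life 6.58 d → k = ln 2 / 6.58 = 0.1053 d⁻¹.
First-order decay: C = 15.97·exp(−k·t) = 15.97·0.9038 = 14.44 mg/L.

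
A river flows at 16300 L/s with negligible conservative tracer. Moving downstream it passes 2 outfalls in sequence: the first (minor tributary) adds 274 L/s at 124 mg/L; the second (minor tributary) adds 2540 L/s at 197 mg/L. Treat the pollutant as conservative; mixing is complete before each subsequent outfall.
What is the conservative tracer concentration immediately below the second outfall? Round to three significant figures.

After outfall 1: Q = 16300 + 274.0 = 16570 L/s; C = (16300·0 + 274.0·124.0)/16570 = 2.050 mg/L.
After outfall 2: Q = 16570 + 2540 = 19110 L/s; C = (16570·2.050 + 2540·197.0)/19110 = 27.96 mg/L.

28.0 mg/L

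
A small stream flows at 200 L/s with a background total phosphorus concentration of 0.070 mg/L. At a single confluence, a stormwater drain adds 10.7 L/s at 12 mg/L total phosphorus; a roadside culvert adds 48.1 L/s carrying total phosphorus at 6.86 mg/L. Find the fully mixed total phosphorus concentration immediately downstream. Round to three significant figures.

Conservation of mass: C = (200.0·0.07000 + 10.70·12.00 + 48.10·6.860) / 258.8 = 472.4/258.8 = 1.825 mg/L.

1.83 mg/L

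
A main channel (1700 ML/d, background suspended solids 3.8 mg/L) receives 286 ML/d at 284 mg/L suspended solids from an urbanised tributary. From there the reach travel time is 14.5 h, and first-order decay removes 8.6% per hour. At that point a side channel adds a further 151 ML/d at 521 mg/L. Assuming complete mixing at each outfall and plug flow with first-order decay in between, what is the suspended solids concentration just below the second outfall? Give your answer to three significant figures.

48.0 mg/L

Flow-weighted average: C = (1700·3.800 + 286.0·284.0) / 1986 = 87680/1986 = 44.15 mg/L; combined flow 1986 ML/d.
8.6%/h lost → k = −ln(1 − 0.086) = 0.08992 h⁻¹.
Applying C = C₀e^(−kt): 44.15 × 0.2715 = 11.99 mg/L.
At the second outfall, C = (1986·11.99 + 151.0·521.0) / (1986 + 151.0) = 47.95 mg/L.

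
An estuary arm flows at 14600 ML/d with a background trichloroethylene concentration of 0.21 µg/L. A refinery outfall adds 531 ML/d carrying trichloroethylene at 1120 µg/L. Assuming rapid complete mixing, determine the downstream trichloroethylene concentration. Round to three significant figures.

Mass balance: C = (14600·0.2100 + 531.0·1120) / 15130 = 597800/15130 = 39.51 µg/L.

39.5 µg/L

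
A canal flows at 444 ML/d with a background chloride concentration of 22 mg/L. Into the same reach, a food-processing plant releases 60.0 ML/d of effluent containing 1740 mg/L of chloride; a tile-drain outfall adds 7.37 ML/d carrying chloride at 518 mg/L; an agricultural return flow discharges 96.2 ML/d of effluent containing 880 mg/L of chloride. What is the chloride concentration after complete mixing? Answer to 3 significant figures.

Mixed concentration C = ΣQC/ΣQ = (444.0·22.00 + 60.00·1740 + 7.370·518.0 + 96.20·880.0) / 607.6 = 202600/607.6 = 333.5 mg/L.

334 mg/L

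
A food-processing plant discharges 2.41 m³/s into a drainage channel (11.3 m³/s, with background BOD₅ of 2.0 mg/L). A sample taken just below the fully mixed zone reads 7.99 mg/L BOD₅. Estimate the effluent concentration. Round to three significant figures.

Mass balance: 11.30·2.000 + 2.410·Cₑ = 13.71·7.990
→ Cₑ = (13.71·7.990 − 11.30·2.000) / 2.410 = 36.08 mg/L.

36.1 mg/L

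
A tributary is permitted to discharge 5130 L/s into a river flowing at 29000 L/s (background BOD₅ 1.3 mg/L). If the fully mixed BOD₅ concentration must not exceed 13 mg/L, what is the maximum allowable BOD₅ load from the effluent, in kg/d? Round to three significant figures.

Mass balance at the limit: 29000·1.300 + 5130·Cₑ = 34130·13 → Cₑ = 79.14 mg/L.
5130 L/s = 5.130 m³/s. Load = 5.130 m³/s × 79.14 g/m³ × 86 400 s/d = 35080 kg/d.

35100 kg/d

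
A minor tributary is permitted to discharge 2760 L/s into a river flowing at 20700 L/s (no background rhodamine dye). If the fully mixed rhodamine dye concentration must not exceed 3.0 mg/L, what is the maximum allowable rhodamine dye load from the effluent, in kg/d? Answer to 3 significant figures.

Mass balance at the limit: 20700·0 + 2760·Cₑ = 23460·3.0 → Cₑ = 25.50 mg/L.
2760 L/s = 2.760 m³/s. Load = 2.760 m³/s × 25.50 g/m³ × 86 400 s/d = 6081 kg/d.

6080 kg/d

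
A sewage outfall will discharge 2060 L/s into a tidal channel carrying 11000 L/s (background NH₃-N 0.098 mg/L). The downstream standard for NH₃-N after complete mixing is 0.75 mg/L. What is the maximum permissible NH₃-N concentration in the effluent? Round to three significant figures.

4.23 mg/L

At the limit, (Qr·Cr + Qe·Cₑ)/(Qr + Qe) = 0.75:
Cₑ = (13060·0.75 − 11000·0.09800) / 2060 = 4.232 mg/L.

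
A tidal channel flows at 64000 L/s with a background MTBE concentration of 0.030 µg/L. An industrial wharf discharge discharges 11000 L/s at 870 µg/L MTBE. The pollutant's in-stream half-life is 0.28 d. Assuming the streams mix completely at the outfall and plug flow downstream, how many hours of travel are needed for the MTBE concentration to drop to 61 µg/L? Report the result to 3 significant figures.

Mass balance: C = (64000·0.03000 + 11000·870.0) / 75000 = 9572000/75000 = 127.6 µg/L.
Half-life 0.28 d → k = ln 2 / 0.28 = 2.476 d⁻¹.
127.6·exp(−k·t) = 61 → t = ln(127.6/61)/k = 25770 s = 7.157 h.

7.16 h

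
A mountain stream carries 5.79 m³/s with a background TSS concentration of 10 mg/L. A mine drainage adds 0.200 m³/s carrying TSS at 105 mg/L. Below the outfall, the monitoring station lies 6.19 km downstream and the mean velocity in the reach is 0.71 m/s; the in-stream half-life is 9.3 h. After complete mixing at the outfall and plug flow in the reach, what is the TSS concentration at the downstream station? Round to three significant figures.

11.0 mg/L

Mixed concentration C = ΣQC/ΣQ = (5.790·10.00 + 0.2000·105.0) / 5.990 = 78.90/5.990 = 13.17 mg/L.
Travel time t = 6.19·1000 / 0.71 = 8718 s = 2.422 h.
Half-life 9.3 h → k = ln 2 / 9.3 = 0.07453 h⁻¹ = 1.789 d⁻¹.
After decay, C = 13.17 × e^(−kt) = 13.17 × 0.8349 = 11.00 mg/L.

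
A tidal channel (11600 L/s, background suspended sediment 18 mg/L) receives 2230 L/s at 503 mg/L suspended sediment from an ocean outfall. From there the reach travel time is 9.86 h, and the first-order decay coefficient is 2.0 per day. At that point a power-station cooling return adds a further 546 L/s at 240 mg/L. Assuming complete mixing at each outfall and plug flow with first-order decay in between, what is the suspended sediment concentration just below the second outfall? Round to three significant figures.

49.8 mg/L

Mass balance: C = (11600·18.00 + 2230·503.0) / 13830 = 1330000/13830 = 96.20 mg/L; combined flow 13830 L/s.
After decay, C = 96.20 × e^(−kt) = 96.20 × 0.4397 = 42.30 mg/L.
At the second outfall, C = (13830·42.30 + 546.0·240.0) / (13830 + 546.0) = 49.81 mg/L.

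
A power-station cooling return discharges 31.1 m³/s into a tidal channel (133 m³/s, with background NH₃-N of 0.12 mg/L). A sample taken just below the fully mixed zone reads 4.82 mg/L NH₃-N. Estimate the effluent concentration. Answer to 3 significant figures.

Mass balance: 133.0·0.1200 + 31.10·Cₑ = 164.1·4.820
→ Cₑ = (164.1·4.820 − 133.0·0.1200) / 31.10 = 24.92 mg/L.

24.9 mg/L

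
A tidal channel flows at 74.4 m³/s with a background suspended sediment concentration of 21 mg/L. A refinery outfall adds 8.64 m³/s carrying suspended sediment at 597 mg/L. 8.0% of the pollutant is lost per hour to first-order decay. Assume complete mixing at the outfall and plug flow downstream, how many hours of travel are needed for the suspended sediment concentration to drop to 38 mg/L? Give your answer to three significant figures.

Conservation of mass: C = (74.40·21.00 + 8.640·597.0) / 83.04 = 6720/83.04 = 80.93 mg/L.
8.0%/h lost → k = −ln(1 − 0.08) = 0.08338 h⁻¹.
80.93·exp(−k·t) = 38 → t = ln(80.93/38)/k = 32640 s = 9.067 h.

9.07 h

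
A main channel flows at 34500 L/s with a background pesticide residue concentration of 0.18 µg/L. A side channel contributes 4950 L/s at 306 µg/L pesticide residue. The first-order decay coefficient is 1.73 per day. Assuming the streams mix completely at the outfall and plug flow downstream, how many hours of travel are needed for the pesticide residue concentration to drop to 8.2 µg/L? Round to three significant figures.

Mixed concentration C = ΣQC/ΣQ = (34500·0.1800 + 4950·306.0) / 39450 = 1521000/39450 = 38.55 µg/L.
38.55·exp(−k·t) = 8.2 → t = ln(38.55/8.2)/k = 77310 s = 21.47 h.

21.5 h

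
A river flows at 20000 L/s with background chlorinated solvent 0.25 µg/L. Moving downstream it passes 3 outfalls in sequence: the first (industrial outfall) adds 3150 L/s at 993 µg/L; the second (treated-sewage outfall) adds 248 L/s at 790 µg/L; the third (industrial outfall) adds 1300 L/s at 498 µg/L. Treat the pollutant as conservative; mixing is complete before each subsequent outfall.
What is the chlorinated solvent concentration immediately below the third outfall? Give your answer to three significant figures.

161 µg/L

After outfall 1: Q = 20000 + 3150 = 23150 L/s; C = (20000·0.2500 + 3150·993.0)/23150 = 135.3 µg/L.
After outfall 2: Q = 23150 + 248.0 = 23400 L/s; C = (23150·135.3 + 248.0·790.0)/23400 = 142.3 µg/L.
After outfall 3: Q = 23400 + 1300 = 24700 L/s; C = (23400·142.3 + 1300·498.0)/24700 = 161.0 µg/L.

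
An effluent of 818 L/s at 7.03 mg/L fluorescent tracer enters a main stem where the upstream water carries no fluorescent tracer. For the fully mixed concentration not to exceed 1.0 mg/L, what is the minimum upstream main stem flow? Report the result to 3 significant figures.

4930 L/s

Set C_mix = 1.0: (Q·0 + 818.0·7.030) / (Q + 818.0) = 1.0
→ Q = 818.0·(7.030 − 1.0)/(1.0 − 0) = 4933 L/s.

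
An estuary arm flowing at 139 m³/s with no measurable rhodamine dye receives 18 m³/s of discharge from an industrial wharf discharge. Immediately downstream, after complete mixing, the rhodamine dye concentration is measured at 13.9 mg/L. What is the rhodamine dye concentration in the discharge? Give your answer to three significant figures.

121 mg/L

Mass balance: 139.0·0 + 18.00·Cₑ = 157.0·13.90
→ Cₑ = (157.0·13.90 − 139.0·0) / 18.00 = 121.2 mg/L.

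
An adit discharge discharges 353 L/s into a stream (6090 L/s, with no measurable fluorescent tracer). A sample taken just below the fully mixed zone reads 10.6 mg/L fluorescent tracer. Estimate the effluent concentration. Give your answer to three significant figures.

Mass balance: 6090·0 + 353.0·Cₑ = 6443·10.60
→ Cₑ = (6443·10.60 − 6090·0) / 353.0 = 193.5 mg/L.

193 mg/L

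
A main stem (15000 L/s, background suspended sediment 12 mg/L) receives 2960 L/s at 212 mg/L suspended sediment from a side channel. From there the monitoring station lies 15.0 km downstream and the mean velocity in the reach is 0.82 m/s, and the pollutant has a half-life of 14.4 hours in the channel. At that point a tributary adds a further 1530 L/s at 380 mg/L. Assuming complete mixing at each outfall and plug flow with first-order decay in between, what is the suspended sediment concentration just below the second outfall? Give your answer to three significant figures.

62.3 mg/L

Mixed concentration C = ΣQC/ΣQ = (15000·12.00 + 2960·212.0) / 17960 = 807500/17960 = 44.96 mg/L; combined flow 17960 L/s.
Travel time t = 15.0·1000 / 0.82 = 18290 s = 5.081 h.
Half-life 14.4 h → k = ln 2 / 14.4 = 0.04814 h⁻¹ = 1.155 d⁻¹.
First-order decay: C = 44.96·exp(−k·t) = 44.96·0.7830 = 35.21 mg/L.
At the second outfall, C = (17960·35.21 + 1530·380.0) / (17960 + 1530) = 62.27 mg/L.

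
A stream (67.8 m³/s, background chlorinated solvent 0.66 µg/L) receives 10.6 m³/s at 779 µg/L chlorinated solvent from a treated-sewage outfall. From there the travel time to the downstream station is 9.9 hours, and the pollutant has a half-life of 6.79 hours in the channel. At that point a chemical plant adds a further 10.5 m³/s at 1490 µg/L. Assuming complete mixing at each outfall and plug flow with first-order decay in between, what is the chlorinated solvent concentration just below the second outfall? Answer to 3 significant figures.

Mass balance: C = (67.80·0.6600 + 10.60·779.0) / 78.40 = 8302/78.40 = 105.9 µg/L; combined flow 78.40 m³/s.
Half-life 6.79 h → k = ln 2 / 6.79 = 0.1021 h⁻¹ = 2.450 d⁻¹.
First-order decay: C = 105.9·exp(−k·t) = 105.9·0.3640 = 38.54 µg/L.
Second outfall: C = (78.40·38.54 + 10.50·1490)/88.90 = 210.0 µg/L.

210 µg/L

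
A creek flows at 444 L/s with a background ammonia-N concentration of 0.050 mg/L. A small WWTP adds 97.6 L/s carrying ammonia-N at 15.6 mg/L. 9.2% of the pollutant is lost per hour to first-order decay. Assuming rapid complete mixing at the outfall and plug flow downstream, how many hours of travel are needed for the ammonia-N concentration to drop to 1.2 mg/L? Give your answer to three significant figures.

After mixing, C = (444.0·0.05000 + 97.60·15.60) / 541.6 = 1545/541.6 = 2.852 mg/L.
9.2%/h lost → k = −ln(1 − 0.092) = 0.09651 h⁻¹.
2.852·exp(−k·t) = 1.2 → t = ln(2.852/1.2)/k = 32290 s = 8.971 h.

8.97 h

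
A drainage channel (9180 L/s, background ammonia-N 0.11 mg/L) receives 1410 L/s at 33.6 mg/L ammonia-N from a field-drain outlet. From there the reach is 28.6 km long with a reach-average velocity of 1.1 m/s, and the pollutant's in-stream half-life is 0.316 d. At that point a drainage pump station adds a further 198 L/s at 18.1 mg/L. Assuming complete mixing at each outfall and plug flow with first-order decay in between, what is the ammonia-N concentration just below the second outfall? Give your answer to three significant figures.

Flow-weighted average: C = (9180·0.1100 + 1410·33.60) / 10590 = 48390/10590 = 4.569 mg/L; combined flow 10590 L/s.
Travel time t = 28.6·1000 / 1.1 = 26000 s = 7.222 h.
Half-life 0.316 d → k = ln 2 / 0.316 = 2.194 d⁻¹.
After decay, C = 4.569 × e^(−kt) = 4.569 × 0.5168 = 2.361 mg/L.
At the second outfall, C = (10590·2.361 + 198.0·18.10) / (10590 + 198.0) = 2.650 mg/L.

2.65 mg/L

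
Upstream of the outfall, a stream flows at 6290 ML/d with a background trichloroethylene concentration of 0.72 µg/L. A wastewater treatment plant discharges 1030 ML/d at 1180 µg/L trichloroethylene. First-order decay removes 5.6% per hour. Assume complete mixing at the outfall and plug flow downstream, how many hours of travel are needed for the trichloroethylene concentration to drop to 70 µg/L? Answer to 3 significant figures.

After mixing, C = (6290·0.7200 + 1030·1180) / 7320 = 1220000/7320 = 166.7 µg/L.
5.6%/h lost → k = −ln(1 − 0.056) = 0.05763 h⁻¹.
166.7·exp(−k·t) = 70 → t = ln(166.7/70)/k = 54190 s = 15.05 h.

15.1 h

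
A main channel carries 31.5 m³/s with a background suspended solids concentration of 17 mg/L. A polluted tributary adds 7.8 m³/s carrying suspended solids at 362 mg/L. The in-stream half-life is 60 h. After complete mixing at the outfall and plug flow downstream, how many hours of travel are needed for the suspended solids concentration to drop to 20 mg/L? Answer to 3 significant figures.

126 h

Conservation of mass: C = (31.50·17.00 + 7.800·362.0) / 39.30 = 3359/39.30 = 85.47 mg/L.
Half-life 60 h → k = ln 2 / 60 = 0.01155 h⁻¹ = 0.2773 d⁻¹.
85.47·exp(−k·t) = 20 → t = ln(85.47/20)/k = 452600 s = 125.7 h.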